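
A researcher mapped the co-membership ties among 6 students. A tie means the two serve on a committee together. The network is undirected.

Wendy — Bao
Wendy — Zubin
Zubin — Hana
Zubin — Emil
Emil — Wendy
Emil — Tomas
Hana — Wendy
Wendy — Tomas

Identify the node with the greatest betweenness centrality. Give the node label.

Unnormalized betweenness of each node: Bao:0, Emil:1/2, Hana:0, Tomas:0, Wendy:6, Zubin:1/2.
Wendy has the largest value, 6, making it the main broker — the node through which the most shortest paths run.

Wendy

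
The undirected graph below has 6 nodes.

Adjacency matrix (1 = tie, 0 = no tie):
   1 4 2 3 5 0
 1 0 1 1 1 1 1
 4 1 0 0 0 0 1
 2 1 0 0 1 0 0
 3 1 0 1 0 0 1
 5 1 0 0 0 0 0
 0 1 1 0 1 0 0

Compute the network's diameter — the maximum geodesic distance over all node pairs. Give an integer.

Eccentricity of each node (its greatest distance to any other): 0:2, 1:1, 2:2, 3:2, 4:2, 5:2.
The maximum eccentricity is 2, realized for instance by the pair 4–2 via 4 – 1 – 2. So the diameter is 2.

2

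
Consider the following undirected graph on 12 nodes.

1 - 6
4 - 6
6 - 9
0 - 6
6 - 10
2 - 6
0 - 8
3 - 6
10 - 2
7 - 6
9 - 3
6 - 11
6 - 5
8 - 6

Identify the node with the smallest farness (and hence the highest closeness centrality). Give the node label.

Farness (sum of distances to all others) for each node — 0:20, 1:21, 2:20, 3:20, 4:21, 5:21, 6:11, 7:21, 8:20, 9:20, 10:20, 11:21.
The smallest farness is 11, for 6, so 6 has the highest closeness.

6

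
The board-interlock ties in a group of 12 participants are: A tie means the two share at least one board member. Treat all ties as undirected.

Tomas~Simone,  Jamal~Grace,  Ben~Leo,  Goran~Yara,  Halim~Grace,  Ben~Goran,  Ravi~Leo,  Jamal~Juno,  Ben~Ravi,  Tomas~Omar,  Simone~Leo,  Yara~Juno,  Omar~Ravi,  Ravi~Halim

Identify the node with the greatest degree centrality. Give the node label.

Ravi

Degrees — Ben:3, Goran:2, Grace:2, Halim:2, Jamal:2, Juno:2, Leo:3, Omar:2, Ravi:4, Simone:2, Tomas:2, Yara:2.
The maximum is 4, attained only by Ravi.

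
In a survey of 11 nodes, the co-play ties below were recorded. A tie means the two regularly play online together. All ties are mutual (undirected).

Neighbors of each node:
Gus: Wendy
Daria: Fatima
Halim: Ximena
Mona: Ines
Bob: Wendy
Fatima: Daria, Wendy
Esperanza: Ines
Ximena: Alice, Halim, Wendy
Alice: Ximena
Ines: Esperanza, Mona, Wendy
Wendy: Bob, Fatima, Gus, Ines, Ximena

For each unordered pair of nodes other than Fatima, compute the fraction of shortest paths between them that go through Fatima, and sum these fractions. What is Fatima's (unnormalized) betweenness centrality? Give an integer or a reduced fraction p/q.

Pairs whose geodesics pass through Fatima — Ximena–Daria: 1; Bob–Daria: 1; Daria–Ines: 1; Daria–Alice: 1; Daria–Halim: 1; Daria–Mona: 1; Daria–Gus: 1; Daria–Esperanza: 1; Daria–Wendy: 1.
All other pairs contribute 0.
Summing the contributions gives betweenness(Fatima) = 9.

9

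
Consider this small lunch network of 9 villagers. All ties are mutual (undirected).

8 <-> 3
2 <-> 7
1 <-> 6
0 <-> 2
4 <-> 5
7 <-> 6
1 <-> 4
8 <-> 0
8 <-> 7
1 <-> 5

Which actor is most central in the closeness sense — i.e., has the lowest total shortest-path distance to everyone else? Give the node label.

7

Farness (sum of distances to all others) for each node — 0:23, 1:19, 2:20, 3:25, 4:25, 5:25, 6:16, 7:15, 8:18.
The smallest farness is 15, for 7, so 7 has the highest closeness.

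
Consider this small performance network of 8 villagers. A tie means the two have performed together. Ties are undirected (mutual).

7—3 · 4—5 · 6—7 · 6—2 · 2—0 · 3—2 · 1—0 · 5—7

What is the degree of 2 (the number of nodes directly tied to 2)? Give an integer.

2 is directly tied to 0, 3, and 6. That is 3 neighbors, so the degree of 2 is 3.

3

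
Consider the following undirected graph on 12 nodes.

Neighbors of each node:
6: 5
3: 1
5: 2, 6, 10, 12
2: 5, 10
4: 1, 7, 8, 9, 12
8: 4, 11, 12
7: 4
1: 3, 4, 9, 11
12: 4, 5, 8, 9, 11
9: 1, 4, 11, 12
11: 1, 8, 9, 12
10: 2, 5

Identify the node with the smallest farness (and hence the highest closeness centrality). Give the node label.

12

Farness (sum of distances to all others) for each node — 1:25, 2:31, 3:35, 4:20, 5:22, 6:32, 7:30, 8:23, 9:21, 10:31, 11:22, 12:18.
The smallest farness is 18, for 12, so 12 has the highest closeness.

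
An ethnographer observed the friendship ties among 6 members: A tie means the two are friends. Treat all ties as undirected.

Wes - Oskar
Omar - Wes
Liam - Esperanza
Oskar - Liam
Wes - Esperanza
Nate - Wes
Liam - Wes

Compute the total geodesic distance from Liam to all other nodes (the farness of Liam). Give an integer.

Distances from Liam: Esperanza:1, Nate:2, Omar:2, Oskar:1, Wes:1.
Sum = 1 + 2 + 2 + 1 + 1 = 7.

7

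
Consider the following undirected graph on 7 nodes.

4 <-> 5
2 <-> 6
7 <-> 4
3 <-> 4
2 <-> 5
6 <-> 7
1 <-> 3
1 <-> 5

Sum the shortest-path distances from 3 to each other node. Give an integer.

12

Distances from 3: 1:1, 2:3, 4:1, 5:2, 6:3, 7:2.
Sum = 1 + 3 + 1 + 2 + 3 + 2 = 12.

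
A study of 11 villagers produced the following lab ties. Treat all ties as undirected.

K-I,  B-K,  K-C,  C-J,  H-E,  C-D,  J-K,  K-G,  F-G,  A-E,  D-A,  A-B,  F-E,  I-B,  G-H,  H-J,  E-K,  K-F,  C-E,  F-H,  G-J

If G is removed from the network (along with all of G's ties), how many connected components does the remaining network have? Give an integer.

1

G's neighbors (F, H, J, and K) remain reachable from one another through other ties, so the rest of the network stays in one piece.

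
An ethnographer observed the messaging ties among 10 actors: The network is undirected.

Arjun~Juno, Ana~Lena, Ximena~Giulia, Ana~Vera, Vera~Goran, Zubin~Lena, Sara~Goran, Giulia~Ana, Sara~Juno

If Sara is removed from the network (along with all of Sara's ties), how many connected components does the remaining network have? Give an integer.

Without Sara, the remaining ties split the others into: {Ana, Giulia, Goran, Lena, Vera, Ximena, Zubin}; {Arjun, Juno}.
That's 2 separate components.

2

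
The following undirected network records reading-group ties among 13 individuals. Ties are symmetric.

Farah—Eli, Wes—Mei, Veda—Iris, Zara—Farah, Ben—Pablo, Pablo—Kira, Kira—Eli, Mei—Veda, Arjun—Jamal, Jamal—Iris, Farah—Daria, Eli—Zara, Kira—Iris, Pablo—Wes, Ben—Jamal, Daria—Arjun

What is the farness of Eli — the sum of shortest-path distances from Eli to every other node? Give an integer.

Distances from Eli: Arjun:3, Ben:3, Daria:2, Farah:1, Iris:2, Jamal:3, Kira:1, Mei:4, Pablo:2, Veda:3, Wes:3, Zara:1.
Sum = 3 + 3 + 2 + 1 + 2 + 3 + 1 + 4 + 2 + 3 + 3 + 1 = 28.

28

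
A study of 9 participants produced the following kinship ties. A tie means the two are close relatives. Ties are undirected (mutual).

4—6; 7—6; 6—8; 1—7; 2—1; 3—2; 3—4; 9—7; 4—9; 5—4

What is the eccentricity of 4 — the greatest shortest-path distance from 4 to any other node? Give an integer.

3

Distances from 4: 1:3, 2:2, 3:1, 5:1, 6:1, 7:2, 8:2, 9:1.
The largest is 3 (to 1), so the eccentricity of 4 is 3.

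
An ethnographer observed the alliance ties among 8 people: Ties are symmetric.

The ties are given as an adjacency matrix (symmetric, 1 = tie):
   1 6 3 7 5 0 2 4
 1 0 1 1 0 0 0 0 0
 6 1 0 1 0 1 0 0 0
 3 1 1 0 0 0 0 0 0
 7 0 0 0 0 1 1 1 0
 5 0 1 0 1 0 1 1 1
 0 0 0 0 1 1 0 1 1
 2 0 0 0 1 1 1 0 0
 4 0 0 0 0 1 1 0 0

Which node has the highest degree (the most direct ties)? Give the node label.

5

Degrees — 0:4, 1:2, 2:3, 3:2, 4:2, 5:5, 6:3, 7:3.
The maximum is 5, attained only by 5.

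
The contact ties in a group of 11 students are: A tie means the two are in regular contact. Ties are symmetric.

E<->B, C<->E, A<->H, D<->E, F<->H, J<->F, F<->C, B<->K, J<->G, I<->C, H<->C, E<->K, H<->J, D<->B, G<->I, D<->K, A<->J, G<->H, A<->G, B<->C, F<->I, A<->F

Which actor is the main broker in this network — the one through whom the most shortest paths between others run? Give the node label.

Unnormalized betweenness of each node: A:1/4, B:7, C:73/3, D:0, E:7, F:19/3, G:4/3, H:31/4, I:11/4, J:1/4, K:0.
C has the largest value, 73/3, making it the main broker — the node through which the most shortest paths run.

C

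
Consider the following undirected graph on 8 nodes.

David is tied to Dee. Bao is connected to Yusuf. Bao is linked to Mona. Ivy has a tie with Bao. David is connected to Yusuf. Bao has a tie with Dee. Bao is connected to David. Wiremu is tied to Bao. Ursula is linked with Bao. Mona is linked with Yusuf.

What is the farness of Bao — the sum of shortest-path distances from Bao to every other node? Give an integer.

7

Distances from Bao: David:1, Dee:1, Ivy:1, Mona:1, Ursula:1, Wiremu:1, Yusuf:1.
Sum = 1 + 1 + 1 + 1 + 1 + 1 + 1 = 7.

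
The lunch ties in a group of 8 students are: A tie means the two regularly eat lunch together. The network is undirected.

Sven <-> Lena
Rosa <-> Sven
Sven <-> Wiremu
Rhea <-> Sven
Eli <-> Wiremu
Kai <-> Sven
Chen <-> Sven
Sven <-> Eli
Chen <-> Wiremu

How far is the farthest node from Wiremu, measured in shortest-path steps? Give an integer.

2

Distances from Wiremu: Chen:1, Eli:1, Kai:2, Lena:2, Rhea:2, Rosa:2, Sven:1.
The largest is 2 (to Kai, Rhea, Lena, and Rosa), so the eccentricity of Wiremu is 2.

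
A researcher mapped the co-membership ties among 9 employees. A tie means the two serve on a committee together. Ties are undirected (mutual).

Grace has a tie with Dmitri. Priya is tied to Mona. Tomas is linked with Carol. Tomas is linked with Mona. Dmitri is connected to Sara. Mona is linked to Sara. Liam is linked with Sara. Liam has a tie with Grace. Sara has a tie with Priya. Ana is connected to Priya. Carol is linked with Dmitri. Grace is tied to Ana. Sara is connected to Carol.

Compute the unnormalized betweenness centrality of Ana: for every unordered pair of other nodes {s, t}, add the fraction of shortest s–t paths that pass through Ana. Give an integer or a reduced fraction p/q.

Pairs whose geodesics pass through Ana — Mona–Grace: 1/3; Priya–Grace: 1.
All other pairs contribute 0.
Summing the contributions gives betweenness(Ana) = 4/3.

4/3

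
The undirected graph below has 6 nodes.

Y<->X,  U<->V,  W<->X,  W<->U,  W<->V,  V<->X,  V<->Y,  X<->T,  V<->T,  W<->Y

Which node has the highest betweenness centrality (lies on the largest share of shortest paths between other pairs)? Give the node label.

Unnormalized betweenness of each node: T:0, U:0, V:3, W:1, X:1, Y:0.
V has the largest value, 3, making it the main broker — the node through which the most shortest paths run.

V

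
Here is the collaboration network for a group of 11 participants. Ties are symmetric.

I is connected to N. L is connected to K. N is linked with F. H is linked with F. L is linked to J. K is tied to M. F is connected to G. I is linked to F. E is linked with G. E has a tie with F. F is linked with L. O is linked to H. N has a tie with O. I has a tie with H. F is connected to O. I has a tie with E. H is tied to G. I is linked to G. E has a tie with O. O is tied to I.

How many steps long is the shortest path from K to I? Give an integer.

3

One shortest route is K – L – F – I, which uses 3 edges, and at distance 2 from K we only reach {F, J}, which does not include I. So d(K,I) = 3.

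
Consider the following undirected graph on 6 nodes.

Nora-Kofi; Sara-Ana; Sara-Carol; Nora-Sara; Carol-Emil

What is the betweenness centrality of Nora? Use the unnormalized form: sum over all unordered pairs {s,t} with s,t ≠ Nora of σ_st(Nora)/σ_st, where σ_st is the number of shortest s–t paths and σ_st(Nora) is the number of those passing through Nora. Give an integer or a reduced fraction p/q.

Pairs whose geodesics pass through Nora — Emil–Kofi: 1; Kofi–Carol: 1; Kofi–Sara: 1; Kofi–Ana: 1.
All other pairs contribute 0.
Summing the contributions gives betweenness(Nora) = 4.

4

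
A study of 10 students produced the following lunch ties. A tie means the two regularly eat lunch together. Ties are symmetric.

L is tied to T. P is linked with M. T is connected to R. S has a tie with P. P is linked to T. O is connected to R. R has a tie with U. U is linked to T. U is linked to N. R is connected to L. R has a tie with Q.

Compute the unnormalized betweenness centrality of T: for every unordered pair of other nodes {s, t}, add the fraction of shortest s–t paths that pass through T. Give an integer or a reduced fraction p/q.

19

Pairs whose geodesics pass through T — U–P: 1; U–L: 1/2; U–S: 1; U–M: 1; P–O: 1; P–L: 1; P–Q: 1; P–N: 1; P–R: 1; O–S: 1; O–M: 1; L–N: 1/2; L–S: 1; L–M: 1 … (+6 more pairs).
All other pairs contribute 0.
Summing the contributions gives betweenness(T) = 19.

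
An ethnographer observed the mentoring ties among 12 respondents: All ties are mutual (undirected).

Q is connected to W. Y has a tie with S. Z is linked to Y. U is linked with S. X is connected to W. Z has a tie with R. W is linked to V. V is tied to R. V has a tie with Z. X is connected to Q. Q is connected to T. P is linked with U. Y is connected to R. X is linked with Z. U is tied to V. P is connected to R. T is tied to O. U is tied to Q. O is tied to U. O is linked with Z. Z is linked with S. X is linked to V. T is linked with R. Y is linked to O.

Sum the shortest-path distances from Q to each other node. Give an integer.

19

Distances from Q: O:2, P:2, R:2, S:2, T:1, U:1, V:2, W:1, X:1, Y:3, Z:2.
Sum = 2 + 2 + 2 + 2 + 1 + 1 + 2 + 1 + 1 + 3 + 2 = 19.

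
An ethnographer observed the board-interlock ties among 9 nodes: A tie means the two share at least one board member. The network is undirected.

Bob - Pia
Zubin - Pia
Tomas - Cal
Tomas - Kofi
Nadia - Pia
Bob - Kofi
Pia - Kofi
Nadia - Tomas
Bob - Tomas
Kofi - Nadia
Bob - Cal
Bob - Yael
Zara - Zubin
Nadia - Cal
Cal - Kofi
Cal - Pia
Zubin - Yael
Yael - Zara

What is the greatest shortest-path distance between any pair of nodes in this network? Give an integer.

Eccentricity of each node (its greatest distance to any other): Bob:2, Cal:3, Kofi:3, Nadia:3, Pia:2, Tomas:3, Yael:3, Zara:3, Zubin:3.
The maximum eccentricity is 3, realized for instance by the pair Zubin–Tomas via Zubin – Pia – Kofi – Tomas. So the diameter is 3.

3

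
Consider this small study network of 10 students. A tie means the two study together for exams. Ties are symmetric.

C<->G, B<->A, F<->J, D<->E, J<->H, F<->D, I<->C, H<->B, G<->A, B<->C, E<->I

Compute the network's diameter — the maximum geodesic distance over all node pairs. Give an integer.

Eccentricity of each node (its greatest distance to any other): A:5, B:4, C:4, D:5, E:4, F:5, G:5, H:4, I:4, J:4.
The maximum eccentricity is 5, realized for instance by the pair D–A via D – F – J – H – B – A. So the diameter is 5.

5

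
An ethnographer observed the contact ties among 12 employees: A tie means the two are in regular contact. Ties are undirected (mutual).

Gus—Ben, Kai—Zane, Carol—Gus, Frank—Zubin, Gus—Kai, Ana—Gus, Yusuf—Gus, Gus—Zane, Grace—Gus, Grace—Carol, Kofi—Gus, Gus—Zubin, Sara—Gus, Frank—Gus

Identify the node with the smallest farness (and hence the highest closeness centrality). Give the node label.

Farness (sum of distances to all others) for each node — Ana:21, Ben:21, Carol:20, Frank:20, Grace:20, Gus:11, Kai:20, Kofi:21, Sara:21, Yusuf:21, Zane:20, Zubin:20.
The smallest farness is 11, for Gus, so Gus has the highest closeness.

Gus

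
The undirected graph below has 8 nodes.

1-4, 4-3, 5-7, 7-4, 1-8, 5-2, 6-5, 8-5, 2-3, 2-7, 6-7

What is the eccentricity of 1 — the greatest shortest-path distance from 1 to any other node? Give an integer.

Distances from 1: 2:3, 3:2, 4:1, 5:2, 6:3, 7:2, 8:1.
The largest is 3 (to 2 and 6), so the eccentricity of 1 is 3.

3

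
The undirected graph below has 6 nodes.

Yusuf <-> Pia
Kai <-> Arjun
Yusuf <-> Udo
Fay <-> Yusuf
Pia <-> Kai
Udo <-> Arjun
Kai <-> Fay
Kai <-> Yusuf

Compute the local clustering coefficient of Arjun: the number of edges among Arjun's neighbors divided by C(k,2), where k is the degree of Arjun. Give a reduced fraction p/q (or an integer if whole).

Arjun's neighbors: Kai and Udo (k = 2).
Possible neighbor pairs: C(2,2) = 1. Edges among them: none → e = 0.
Clustering(Arjun) = 0/1.

0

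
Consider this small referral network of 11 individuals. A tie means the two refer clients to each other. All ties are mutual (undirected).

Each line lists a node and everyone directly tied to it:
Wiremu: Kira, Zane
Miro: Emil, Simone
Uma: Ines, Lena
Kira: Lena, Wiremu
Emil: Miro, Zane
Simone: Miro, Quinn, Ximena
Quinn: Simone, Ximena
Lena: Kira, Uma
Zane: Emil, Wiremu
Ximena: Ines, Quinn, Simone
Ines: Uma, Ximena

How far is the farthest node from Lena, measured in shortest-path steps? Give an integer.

5

Distances from Lena: Emil:4, Ines:2, Kira:1, Miro:5, Quinn:4, Simone:4, Uma:1, Wiremu:2, Ximena:3, Zane:3.
The largest is 5 (to Miro), so the eccentricity of Lena is 5.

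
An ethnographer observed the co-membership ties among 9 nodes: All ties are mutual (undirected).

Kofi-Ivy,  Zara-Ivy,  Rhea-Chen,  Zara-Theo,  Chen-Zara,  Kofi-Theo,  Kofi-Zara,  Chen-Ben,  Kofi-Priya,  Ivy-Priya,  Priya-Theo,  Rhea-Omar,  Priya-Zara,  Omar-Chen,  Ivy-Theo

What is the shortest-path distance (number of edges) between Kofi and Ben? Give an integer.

3

One shortest route is Kofi – Zara – Chen – Ben, which uses 3 edges, and at distance 2 from Kofi we only reach {Chen}, which does not include Ben. So d(Kofi,Ben) = 3.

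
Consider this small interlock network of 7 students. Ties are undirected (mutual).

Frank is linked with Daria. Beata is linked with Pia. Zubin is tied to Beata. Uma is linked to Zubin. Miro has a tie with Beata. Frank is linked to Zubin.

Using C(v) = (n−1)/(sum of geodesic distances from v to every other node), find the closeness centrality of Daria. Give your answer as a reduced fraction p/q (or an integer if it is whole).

Distances from Daria: Beata:3, Frank:1, Miro:4, Pia:4, Uma:3, Zubin:2. Sum = 17.
n = 7, so closeness = 6/17.

6/17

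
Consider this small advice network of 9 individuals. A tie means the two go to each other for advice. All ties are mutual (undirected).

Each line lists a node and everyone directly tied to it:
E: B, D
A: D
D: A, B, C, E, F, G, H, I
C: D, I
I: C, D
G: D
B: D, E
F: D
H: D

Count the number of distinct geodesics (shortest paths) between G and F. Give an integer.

1

The shortest distance is 2, and the only length-2 path is G–D–F. So there is exactly 1 shortest path.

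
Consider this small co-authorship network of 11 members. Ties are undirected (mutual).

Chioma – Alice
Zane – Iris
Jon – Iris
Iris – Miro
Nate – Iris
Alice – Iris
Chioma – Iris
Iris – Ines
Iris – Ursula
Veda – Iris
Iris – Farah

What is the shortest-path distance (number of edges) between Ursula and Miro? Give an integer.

One shortest route is Ursula – Iris – Miro, which uses 2 edges, and Ursula and Miro are not directly tied, so nothing shorter exists. So d(Ursula,Miro) = 2.

2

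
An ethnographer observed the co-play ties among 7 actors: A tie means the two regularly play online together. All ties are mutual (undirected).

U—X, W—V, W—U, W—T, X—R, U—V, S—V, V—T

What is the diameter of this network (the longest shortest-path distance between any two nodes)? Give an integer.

Eccentricity of each node (its greatest distance to any other): R:4, S:4, T:4, U:2, V:3, W:3, X:3.
The maximum eccentricity is 4, realized for instance by the pair R–S via R – X – U – V – S. So the diameter is 4.

4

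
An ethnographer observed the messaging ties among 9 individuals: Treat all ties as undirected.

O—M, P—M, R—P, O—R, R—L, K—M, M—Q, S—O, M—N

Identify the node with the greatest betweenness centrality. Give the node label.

Unnormalized betweenness of each node: K:0, L:0, M:19, N:0, O:11, P:4, Q:0, R:8, S:0.
M has the largest value, 19, making it the main broker — the node through which the most shortest paths run.

M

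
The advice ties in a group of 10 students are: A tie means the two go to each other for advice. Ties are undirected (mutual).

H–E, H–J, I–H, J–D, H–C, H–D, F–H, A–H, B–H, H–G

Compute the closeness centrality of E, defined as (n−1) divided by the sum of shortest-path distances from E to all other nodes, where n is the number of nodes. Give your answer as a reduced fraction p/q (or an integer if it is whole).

Distances from E: A:2, B:2, C:2, D:2, F:2, G:2, H:1, I:2, J:2. Sum = 17.
n = 10, so closeness = 9/17.

9/17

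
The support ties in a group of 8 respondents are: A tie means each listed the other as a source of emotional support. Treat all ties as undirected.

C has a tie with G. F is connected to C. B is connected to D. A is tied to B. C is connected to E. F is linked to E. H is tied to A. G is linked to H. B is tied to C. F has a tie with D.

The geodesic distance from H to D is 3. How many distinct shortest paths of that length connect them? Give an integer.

1

The shortest distance is 3, and the only length-3 path is H–A–B–D. So there is exactly 1 shortest path.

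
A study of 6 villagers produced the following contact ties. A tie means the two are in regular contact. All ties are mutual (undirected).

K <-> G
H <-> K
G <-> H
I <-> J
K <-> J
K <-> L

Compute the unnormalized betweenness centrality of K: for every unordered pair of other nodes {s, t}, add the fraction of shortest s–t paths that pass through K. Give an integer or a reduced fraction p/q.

8

Pairs whose geodesics pass through K — J–L: 1; J–G: 1; J–H: 1; I–L: 1; I–G: 1; I–H: 1; L–G: 1; L–H: 1.
All other pairs contribute 0.
Summing the contributions gives betweenness(K) = 8.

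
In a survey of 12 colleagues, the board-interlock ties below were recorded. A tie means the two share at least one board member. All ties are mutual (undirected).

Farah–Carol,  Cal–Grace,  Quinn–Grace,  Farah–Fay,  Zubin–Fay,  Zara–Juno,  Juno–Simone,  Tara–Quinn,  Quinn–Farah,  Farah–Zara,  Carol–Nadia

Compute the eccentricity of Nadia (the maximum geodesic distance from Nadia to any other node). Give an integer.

Distances from Nadia: Cal:5, Carol:1, Farah:2, Fay:3, Grace:4, Juno:4, Quinn:3, Simone:5, Tara:4, Zara:3, Zubin:4.
The largest is 5 (to Simone and Cal), so the eccentricity of Nadia is 5.

5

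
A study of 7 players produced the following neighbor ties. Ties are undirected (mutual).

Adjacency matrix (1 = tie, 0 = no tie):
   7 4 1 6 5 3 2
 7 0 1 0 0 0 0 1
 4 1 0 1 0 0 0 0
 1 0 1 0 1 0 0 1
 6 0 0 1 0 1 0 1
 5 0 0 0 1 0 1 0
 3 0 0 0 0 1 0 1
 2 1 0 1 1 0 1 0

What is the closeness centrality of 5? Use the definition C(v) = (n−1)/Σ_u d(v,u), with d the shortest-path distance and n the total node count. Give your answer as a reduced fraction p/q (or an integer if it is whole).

Distances from 5: 1:2, 2:2, 3:1, 4:3, 6:1, 7:3. Sum = 12.
n = 7, so closeness = 6/12 = 1/2.

1/2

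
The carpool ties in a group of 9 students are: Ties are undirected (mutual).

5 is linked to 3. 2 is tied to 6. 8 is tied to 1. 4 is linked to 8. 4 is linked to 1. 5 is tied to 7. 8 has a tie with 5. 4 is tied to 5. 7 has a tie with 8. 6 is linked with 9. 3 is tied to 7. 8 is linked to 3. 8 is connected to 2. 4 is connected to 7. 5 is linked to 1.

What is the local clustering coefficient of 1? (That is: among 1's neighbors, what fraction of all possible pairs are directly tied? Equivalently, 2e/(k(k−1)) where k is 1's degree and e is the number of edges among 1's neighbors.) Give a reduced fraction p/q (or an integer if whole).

1

1's neighbors: 4, 5, and 8 (k = 3).
Possible neighbor pairs: C(3,2) = 3. Edges among them: 4–5, 4–8, 5–8 → e = 3.
Clustering(1) = 3/3 = 1.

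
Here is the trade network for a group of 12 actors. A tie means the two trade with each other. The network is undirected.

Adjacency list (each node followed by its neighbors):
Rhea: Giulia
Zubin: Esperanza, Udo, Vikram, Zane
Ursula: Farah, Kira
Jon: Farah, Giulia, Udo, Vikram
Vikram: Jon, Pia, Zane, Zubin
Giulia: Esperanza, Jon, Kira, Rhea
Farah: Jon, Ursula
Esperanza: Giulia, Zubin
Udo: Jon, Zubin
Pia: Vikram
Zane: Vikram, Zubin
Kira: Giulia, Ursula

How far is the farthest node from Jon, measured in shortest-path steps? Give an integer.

Distances from Jon: Esperanza:2, Farah:1, Giulia:1, Kira:2, Pia:2, Rhea:2, Udo:1, Ursula:2, Vikram:1, Zane:2, Zubin:2.
The largest is 2 (to Zubin, Pia, Zane, Esperanza, Kira, Rhea, and Ursula), so the eccentricity of Jon is 2.

2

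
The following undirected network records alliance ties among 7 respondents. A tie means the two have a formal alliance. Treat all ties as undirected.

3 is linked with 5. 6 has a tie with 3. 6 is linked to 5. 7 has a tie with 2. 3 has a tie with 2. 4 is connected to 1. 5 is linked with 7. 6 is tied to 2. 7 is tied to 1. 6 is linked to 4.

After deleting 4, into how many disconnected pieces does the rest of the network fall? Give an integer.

4's neighbors (1 and 6) remain reachable from one another through other ties, so the rest of the network stays in one piece.

1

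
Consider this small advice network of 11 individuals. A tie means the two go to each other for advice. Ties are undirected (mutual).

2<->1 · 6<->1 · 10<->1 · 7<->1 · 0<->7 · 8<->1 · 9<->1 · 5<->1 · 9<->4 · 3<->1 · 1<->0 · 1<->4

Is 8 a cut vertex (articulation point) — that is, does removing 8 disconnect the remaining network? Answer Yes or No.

No

Even without 8, every remaining node can still reach every other (the residual graph is connected), so 8 is not a cut vertex.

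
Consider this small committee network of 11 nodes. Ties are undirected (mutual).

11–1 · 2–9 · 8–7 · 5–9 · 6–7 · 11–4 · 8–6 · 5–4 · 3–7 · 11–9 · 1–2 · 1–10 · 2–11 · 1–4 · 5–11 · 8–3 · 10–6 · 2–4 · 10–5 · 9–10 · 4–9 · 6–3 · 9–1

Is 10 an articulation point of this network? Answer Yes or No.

Removing 10 leaves {1, 2, 4, 5, 9, and 11} with no path to {3, 6, 7, and 8}, so the network splits into 2 components. 10 is a cut vertex.

Yes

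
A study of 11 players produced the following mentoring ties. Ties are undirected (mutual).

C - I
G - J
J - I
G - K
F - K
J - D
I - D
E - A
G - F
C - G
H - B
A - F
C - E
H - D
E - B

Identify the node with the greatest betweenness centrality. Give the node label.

Unnormalized betweenness of each node: A:7/2, B:23/6, C:53/6, D:13/2, E:61/6, F:13/3, G:77/6, H:10/3, I:10/3, J:22/3, K:0.
G has the largest value, 77/6, making it the main broker — the node through which the most shortest paths run.

G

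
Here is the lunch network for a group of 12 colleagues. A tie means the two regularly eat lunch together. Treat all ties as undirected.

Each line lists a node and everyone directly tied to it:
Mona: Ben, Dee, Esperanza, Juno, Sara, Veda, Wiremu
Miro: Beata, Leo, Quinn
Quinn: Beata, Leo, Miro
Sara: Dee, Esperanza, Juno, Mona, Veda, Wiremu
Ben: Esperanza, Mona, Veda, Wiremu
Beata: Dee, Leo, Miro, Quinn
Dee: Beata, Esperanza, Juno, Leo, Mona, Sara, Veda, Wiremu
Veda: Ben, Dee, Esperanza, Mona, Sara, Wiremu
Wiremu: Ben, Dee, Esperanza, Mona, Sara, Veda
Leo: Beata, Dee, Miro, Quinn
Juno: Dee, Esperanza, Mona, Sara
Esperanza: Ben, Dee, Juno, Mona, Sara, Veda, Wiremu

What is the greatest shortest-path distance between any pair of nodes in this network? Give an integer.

4

Eccentricity of each node (its greatest distance to any other): Beata:3, Ben:4, Dee:2, Esperanza:3, Juno:3, Leo:3, Miro:4, Mona:3, Quinn:4, Sara:3, Veda:3, Wiremu:3.
The maximum eccentricity is 4, realized for instance by the pair Ben–Quinn via Ben – Esperanza – Dee – Leo – Quinn. So the diameter is 4.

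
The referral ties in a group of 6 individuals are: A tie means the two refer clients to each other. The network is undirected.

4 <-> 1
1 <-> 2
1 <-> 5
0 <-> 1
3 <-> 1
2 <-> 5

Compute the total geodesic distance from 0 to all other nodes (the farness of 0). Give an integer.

Distances from 0: 1:1, 2:2, 3:2, 4:2, 5:2.
Sum = 1 + 2 + 2 + 2 + 2 = 9.

9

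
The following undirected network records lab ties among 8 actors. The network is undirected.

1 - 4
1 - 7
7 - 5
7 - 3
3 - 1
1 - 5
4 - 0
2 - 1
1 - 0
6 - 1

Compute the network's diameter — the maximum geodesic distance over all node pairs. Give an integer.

Eccentricity of each node (its greatest distance to any other): 0:2, 1:1, 2:2, 3:2, 4:2, 5:2, 6:2, 7:2.
The maximum eccentricity is 2, realized for instance by the pair 4–2 via 4 – 1 – 2. So the diameter is 2.

2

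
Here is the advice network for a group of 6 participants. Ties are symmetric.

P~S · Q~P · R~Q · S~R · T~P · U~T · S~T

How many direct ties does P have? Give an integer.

3

P is directly tied to Q, S, and T. That is 3 neighbors, so the degree of P is 3.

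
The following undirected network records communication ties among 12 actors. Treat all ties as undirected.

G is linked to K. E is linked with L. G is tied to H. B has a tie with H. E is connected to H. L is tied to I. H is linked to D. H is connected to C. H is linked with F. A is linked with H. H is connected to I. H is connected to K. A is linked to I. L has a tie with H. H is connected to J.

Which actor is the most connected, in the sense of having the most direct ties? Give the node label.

Degrees — A:2, B:1, C:1, D:1, E:2, F:1, G:2, H:11, I:3, J:1, K:2, L:3.
The maximum is 11, attained only by H.

H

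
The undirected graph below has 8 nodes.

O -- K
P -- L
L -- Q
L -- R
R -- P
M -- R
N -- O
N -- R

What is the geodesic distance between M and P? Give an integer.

2

One shortest route is M – R – P, which uses 2 edges, and M and P are not directly tied, so nothing shorter exists. So d(M,P) = 2.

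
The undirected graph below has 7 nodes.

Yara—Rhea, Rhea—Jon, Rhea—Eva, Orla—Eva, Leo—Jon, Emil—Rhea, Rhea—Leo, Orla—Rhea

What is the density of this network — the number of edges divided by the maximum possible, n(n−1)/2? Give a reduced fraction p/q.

There are 8 edges and 7 nodes, so the maximum possible is C(7,2) = 21.
Density = 8/21.

8/21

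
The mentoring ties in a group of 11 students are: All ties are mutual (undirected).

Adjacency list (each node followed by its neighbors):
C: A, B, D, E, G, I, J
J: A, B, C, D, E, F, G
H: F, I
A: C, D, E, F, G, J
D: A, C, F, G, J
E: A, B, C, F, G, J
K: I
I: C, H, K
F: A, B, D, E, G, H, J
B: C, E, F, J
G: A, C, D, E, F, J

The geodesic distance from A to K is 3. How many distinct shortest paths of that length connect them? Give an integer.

1

The shortest distance is 3, and the only length-3 path is A–C–I–K. So there is exactly 1 shortest path.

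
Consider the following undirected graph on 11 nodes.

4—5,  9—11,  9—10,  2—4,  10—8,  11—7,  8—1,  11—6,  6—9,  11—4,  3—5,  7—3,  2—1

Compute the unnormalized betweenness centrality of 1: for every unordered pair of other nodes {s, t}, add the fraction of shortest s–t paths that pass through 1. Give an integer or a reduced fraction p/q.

9/2

Pairs whose geodesics pass through 1 — 10–2: 1; 8–2: 1; 8–4: 1; 8–5: 1; 8–3: 1/2.
All other pairs contribute 0.
Summing the contributions gives betweenness(1) = 9/2.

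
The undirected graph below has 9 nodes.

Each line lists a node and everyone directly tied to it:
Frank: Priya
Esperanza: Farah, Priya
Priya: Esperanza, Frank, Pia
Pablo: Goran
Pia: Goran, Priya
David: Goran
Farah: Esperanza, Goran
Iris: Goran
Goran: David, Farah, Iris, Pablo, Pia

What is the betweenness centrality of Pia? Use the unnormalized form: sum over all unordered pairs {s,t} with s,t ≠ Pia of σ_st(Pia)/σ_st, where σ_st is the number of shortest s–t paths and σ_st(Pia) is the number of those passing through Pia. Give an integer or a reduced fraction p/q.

Pairs whose geodesics pass through Pia — Priya–Pablo: 1; Priya–Iris: 1; Priya–Goran: 1; Priya–David: 1; Pablo–Frank: 1; Frank–Iris: 1; Frank–Goran: 1; Frank–David: 1.
All other pairs contribute 0.
Summing the contributions gives betweenness(Pia) = 8.

8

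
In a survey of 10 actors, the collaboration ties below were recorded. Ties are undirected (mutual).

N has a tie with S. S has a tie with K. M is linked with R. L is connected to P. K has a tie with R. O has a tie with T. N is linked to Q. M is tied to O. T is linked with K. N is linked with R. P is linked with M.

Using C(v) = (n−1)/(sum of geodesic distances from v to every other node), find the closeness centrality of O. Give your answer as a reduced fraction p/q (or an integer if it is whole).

3/7

Distances from O: K:2, L:3, M:1, N:3, P:2, Q:4, R:2, S:3, T:1. Sum = 21.
n = 10, so closeness = 9/21 = 3/7.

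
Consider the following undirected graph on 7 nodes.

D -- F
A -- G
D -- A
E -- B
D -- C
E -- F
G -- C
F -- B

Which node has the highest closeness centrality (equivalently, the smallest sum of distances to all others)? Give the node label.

Farness (sum of distances to all others) for each node — A:12, B:14, C:12, D:9, E:14, F:10, G:15.
The smallest farness is 9, for D, so D has the highest closeness.

D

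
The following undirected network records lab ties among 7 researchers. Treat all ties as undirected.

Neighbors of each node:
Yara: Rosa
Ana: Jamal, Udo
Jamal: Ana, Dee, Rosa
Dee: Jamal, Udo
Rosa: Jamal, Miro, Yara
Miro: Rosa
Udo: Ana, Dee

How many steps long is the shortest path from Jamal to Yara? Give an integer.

2

One shortest route is Jamal – Rosa – Yara, which uses 2 edges, and Jamal and Yara are not directly tied, so nothing shorter exists. So d(Jamal,Yara) = 2.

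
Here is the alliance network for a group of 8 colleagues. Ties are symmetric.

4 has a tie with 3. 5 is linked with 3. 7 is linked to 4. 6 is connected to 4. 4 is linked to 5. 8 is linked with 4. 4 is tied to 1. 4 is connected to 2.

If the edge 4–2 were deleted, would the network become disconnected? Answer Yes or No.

Without the 4–2 edge there is no alternate route between 4 and 2, so the network disconnects. It is a bridge.

Yes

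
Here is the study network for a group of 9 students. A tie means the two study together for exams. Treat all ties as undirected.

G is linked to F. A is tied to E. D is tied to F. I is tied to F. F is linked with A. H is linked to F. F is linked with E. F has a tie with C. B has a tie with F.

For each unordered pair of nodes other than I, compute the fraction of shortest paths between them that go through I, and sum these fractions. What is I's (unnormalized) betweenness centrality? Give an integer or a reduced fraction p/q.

0

No shortest path between any pair of other nodes passes through I.
Summing the contributions gives betweenness(I) = 0.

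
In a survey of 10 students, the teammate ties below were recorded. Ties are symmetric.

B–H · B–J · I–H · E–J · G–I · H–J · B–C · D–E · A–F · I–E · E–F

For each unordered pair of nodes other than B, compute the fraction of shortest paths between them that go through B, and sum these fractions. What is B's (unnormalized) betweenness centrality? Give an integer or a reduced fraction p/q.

Pairs whose geodesics pass through B — J–C: 1; H–C: 1; A–C: 1; C–I: 1; C–E: 1; C–G: 1; C–F: 1; C–D: 1.
All other pairs contribute 0.
Summing the contributions gives betweenness(B) = 8.

8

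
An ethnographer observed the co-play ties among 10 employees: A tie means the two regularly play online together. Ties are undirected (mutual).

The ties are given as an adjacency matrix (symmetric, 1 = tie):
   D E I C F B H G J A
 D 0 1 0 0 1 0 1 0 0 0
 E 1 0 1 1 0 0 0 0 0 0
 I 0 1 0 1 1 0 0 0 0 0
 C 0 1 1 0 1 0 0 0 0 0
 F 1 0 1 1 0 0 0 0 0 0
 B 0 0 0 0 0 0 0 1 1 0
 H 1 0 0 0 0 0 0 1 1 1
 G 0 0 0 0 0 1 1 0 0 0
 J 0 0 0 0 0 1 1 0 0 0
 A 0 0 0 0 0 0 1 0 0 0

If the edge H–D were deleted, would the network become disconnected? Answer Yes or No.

Without the H–D edge there is no alternate route between H and D, so the network disconnects. It is a bridge.

Yes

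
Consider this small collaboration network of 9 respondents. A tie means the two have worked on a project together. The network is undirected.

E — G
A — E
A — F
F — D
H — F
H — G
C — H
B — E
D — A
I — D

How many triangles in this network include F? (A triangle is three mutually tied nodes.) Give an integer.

1

F's neighbors: A, D, and H.
Neighbor pairs that are themselves tied: F–A–D. Each forms one triangle with F, for 1 in total.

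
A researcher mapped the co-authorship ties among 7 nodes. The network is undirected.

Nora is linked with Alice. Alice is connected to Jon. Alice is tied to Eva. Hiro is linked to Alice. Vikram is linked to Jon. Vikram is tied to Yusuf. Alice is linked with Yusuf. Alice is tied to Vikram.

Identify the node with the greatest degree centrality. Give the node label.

Alice

Degrees — Alice:6, Eva:1, Hiro:1, Jon:2, Nora:1, Vikram:3, Yusuf:2.
The maximum is 6, attained only by Alice.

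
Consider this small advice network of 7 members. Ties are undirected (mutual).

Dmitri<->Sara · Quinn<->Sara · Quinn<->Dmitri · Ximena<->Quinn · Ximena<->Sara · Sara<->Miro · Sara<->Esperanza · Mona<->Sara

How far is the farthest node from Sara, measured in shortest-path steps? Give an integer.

1

Distances from Sara: Dmitri:1, Esperanza:1, Miro:1, Mona:1, Quinn:1, Ximena:1.
The largest is 1 (to Miro, Dmitri, Ximena, Quinn, Esperanza, and Mona), so the eccentricity of Sara is 1.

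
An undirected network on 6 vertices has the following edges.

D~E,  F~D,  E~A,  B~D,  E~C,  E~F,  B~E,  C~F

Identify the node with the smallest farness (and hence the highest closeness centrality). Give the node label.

Farness (sum of distances to all others) for each node — A:9, B:8, C:8, D:7, E:5, F:7.
The smallest farness is 5, for E, so E has the highest closeness.

E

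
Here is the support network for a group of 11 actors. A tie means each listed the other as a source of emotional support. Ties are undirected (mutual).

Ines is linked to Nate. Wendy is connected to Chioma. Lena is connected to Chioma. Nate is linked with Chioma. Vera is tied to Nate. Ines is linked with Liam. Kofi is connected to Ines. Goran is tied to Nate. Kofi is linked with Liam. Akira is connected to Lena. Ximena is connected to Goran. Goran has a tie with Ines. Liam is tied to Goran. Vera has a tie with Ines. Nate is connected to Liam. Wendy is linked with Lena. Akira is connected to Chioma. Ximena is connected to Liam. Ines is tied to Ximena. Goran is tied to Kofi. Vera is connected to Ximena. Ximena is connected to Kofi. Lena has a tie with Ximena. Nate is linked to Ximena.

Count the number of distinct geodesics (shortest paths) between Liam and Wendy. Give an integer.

2

The shortest distance is 3. The length-3 paths are: Liam–Nate–Chioma–Wendy; Liam–Ximena–Lena–Wendy.
That gives 2 distinct shortest paths.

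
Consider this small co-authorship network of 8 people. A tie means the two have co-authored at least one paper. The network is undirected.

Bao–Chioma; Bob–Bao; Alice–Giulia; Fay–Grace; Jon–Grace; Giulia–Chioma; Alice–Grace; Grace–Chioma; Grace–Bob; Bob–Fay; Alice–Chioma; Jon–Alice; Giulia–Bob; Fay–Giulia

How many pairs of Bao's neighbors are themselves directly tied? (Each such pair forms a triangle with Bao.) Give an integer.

Bao's neighbors are Bob and Chioma, but none of them are tied to each other, so no triangle contains Bao.

0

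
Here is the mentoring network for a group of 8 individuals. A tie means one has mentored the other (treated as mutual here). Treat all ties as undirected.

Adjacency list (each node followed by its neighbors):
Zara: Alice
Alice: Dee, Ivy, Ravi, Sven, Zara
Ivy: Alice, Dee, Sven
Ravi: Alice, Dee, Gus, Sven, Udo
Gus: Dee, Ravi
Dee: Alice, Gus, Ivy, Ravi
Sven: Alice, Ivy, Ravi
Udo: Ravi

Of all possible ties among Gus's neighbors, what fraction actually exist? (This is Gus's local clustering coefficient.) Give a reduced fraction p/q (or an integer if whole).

1

Gus's neighbors: Dee and Ravi (k = 2).
Possible neighbor pairs: C(2,2) = 1. Edges among them: Dee–Ravi → e = 1.
Clustering(Gus) = 1/1.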